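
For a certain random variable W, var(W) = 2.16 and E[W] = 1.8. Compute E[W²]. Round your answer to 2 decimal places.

5.40

E[W²] = var(W) + (E[W])² = 2.16 + (1.8)² = 5.4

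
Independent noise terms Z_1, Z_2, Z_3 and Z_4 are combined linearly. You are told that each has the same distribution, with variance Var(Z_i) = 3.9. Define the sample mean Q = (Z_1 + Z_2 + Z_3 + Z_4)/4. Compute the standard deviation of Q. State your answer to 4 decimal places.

0.9874

By independence, Var(Q) = (0.25)²Var(Z_1) + (0.25)²Var(Z_2) + (0.25)²Var(Z_3) + (0.25)²Var(Z_4)
= (0.25)²·3.9 + (0.25)²·3.9 + (0.25)²·3.9 + (0.25)²·3.9 = 0.975
σ(Q) = √0.975 ≈ 0.9874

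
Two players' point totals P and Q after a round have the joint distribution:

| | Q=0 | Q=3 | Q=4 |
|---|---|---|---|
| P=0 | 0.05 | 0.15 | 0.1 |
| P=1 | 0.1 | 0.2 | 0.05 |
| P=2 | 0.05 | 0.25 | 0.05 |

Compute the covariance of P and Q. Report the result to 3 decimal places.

-0.030

E[P] = 1.05,  E[Q] = 2.6
E[PQ] = 2.7
cov(P,Q) = E[PQ] − E[P]E[Q] = 2.7 − (1.05)(2.6) = -0.03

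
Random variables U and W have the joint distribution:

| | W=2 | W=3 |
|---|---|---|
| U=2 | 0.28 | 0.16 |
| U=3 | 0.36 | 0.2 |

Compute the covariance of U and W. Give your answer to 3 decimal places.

E[U] = 2.56,  E[W] = 2.36
E[UW] = 6.04
cov(U,W) = E[UW] − E[U]E[W] = 6.04 − (2.56)(2.36) = -0.0016

-0.002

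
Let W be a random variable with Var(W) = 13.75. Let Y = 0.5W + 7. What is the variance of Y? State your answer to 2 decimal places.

3.44

Var(0.5W + 7) = (0.5)²·Var(W) = 0.25·13.75 = 3.4375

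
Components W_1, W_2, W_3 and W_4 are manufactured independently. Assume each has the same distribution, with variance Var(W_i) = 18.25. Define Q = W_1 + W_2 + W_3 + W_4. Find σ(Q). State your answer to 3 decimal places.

8.544

By independence, Var(Q) = (1)²Var(W_1) + (1)²Var(W_2) + (1)²Var(W_3) + (1)²Var(W_4)
= (1)²·18.25 + (1)²·18.25 + (1)²·18.25 + (1)²·18.25 = 73
σ(Q) = √73 ≈ 8.544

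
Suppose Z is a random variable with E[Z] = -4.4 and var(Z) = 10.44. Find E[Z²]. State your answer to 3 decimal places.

29.800

E[Z²] = var(Z) + (E[Z])² = 10.44 + (-4.4)² = 29.8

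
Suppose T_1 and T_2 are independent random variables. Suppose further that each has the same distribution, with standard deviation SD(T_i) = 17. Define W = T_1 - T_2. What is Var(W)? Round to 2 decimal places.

578.00

Var(T_i) = (17)² = 289
By independence, Var(W) = (1)²Var(T_1) + (-1)²Var(T_2)
= (1)²·289 + (-1)²·289 = 578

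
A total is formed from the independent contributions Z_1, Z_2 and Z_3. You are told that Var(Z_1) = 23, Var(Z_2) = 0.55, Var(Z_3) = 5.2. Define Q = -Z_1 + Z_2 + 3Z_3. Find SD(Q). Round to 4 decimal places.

8.3875

By independence, Var(Q) = (-1)²Var(Z_1) + (1)²Var(Z_2) + (3)²Var(Z_3)
= (-1)²·23 + (1)²·0.55 + (3)²·5.2 = 70.35
SD(Q) = √70.35 ≈ 8.3875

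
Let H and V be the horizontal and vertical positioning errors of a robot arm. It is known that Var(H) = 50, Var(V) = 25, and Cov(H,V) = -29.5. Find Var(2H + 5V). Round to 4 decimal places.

Var(2H + 5V) = (2)²·Var(H) + (5)²·Var(V) + 2·(2)·(5)·Cov(H,V)
= 4·50 + 25·25 + 20·-29.5 = 235

235.0000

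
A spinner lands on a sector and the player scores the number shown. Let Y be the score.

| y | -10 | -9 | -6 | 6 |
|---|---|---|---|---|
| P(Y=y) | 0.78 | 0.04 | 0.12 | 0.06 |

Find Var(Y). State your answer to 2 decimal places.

15.13

E[Y] = (-10)(0.78) + (-9)(0.04) + (-6)(0.12) + (6)(0.06) = -8.52
E[Y²] = (-10)²(0.78) + (-9)²(0.04) + (-6)²(0.12) + (6)²(0.06) = 87.72
Var(Y) = E[Y²] − (E[Y])² = 87.72 − (-8.52)² = 15.1296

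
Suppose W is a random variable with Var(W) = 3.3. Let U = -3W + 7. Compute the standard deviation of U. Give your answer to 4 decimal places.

5.4498

Var(-3W + 7) = (-3)²·3.3 = 29.7
sd(U) = √29.7 ≈ 5.4498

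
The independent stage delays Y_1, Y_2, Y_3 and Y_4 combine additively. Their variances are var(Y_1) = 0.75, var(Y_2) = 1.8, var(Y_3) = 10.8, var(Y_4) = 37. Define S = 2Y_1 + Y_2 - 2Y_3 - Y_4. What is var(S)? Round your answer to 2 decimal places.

By independence, var(S) = (2)²var(Y_1) + (1)²var(Y_2) + (-2)²var(Y_3) + (-1)²var(Y_4)
= (2)²·0.75 + (1)²·1.8 + (-2)²·10.8 + (-1)²·37 = 85

85.00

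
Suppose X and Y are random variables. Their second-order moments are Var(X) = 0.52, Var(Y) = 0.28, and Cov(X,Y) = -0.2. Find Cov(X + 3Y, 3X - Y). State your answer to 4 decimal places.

Cov(X + 3Y, 3X - Y) = (1)(3)Var(X) + (3)(-1)Var(Y) + [(1)(-1) + (3)(3)]Cov(X,Y)
= 3·0.52 + -3·0.28 + 8·-0.2 = -0.88

-0.8800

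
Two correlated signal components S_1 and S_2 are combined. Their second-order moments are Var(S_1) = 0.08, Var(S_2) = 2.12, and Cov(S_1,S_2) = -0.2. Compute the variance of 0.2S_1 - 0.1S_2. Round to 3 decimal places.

Var(0.2S_1 - 0.1S_2) = (0.2)²·Var(S_1) + (-0.1)²·Var(S_2) + 2·(0.2)·(-0.1)·Cov(S_1,S_2)
= 0.04·0.08 + 0.01·2.12 + -0.04·-0.2 = 0.0324

0.032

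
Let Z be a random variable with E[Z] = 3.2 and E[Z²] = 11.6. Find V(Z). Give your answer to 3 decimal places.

V(Z) = 11.6 − (3.2)² = 1.36

1.360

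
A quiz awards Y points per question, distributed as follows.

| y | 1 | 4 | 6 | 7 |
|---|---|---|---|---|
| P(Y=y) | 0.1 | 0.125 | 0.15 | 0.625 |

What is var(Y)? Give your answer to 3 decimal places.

E[Y] = (1)(0.1) + (4)(0.125) + (6)(0.15) + (7)(0.625) = 5.875
E[Y²] = (1)²(0.1) + (4)²(0.125) + (6)²(0.15) + (7)²(0.625) = 38.125
var(Y) = E[Y²] − (E[Y])² = 38.125 − (5.875)² = 3.609375

3.609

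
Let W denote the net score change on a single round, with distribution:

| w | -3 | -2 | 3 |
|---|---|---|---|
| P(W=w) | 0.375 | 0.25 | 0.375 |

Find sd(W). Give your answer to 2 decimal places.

2.74

E[W] = (-3)(0.375) + (-2)(0.25) + (3)(0.375) = -0.5
E[W²] = (-3)²(0.375) + (-2)²(0.25) + (3)²(0.375) = 7.75
var(W) = E[W²] − (E[W])² = 7.75 − (-0.5)² = 7.5
sd(W) = √7.5 ≈ 2.74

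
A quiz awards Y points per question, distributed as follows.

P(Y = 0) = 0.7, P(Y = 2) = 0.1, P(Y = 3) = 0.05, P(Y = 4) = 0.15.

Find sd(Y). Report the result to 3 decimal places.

E[Y] = (0)(0.7) + (2)(0.1) + (3)(0.05) + (4)(0.15) = 0.95
E[Y²] = (0)²(0.7) + (2)²(0.1) + (3)²(0.05) + (4)²(0.15) = 3.25
Var(Y) = E[Y²] − (E[Y])² = 3.25 − (0.95)² = 2.3475
sd(Y) = √2.3475 ≈ 1.532

1.532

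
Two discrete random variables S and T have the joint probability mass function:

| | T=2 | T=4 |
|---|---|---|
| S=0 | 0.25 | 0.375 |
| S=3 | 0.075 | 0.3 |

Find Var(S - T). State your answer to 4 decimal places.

2.4244

E[S] = 1.125,  E[T] = 3.35,  E[ST] = 4.05
Var(S) = 3.375 − (1.125)² = 2.109375;  Var(T) = 12.1 − (3.35)² = 0.8775
cov(S,T) = 4.05 − (1.125)(3.35) = 0.28125
Var(S - T) = (1)²·2.109375 + (-1)²·0.8775 + 2·(1)·(-1)·0.28125 = 2.424375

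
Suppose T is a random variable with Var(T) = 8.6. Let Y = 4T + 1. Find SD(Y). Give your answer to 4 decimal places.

Var(4T + 1) = (4)²·8.6 = 137.6
SD(Y) = √137.6 ≈ 11.7303

11.7303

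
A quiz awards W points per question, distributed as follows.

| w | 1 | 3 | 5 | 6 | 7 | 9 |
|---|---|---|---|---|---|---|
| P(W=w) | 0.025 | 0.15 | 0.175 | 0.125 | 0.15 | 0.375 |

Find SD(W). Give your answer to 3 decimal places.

2.324

E[W] = (1)(0.025) + (3)(0.15) + (5)(0.175) + (6)(0.125) + (7)(0.15) + (9)(0.375) = 6.525
E[W²] = (1)²(0.025) + (3)²(0.15) + (5)²(0.175) + (6)²(0.125) + (7)²(0.15) + (9)²(0.375) = 47.975
V(W) = E[W²] − (E[W])² = 47.975 − (6.525)² = 5.399375
SD(W) = √5.399375 ≈ 2.324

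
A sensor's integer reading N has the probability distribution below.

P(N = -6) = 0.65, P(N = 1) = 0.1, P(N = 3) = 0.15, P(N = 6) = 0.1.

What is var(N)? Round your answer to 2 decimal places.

20.89

E[N] = (-6)(0.65) + (1)(0.1) + (3)(0.15) + (6)(0.1) = -2.75
E[N²] = (-6)²(0.65) + (1)²(0.1) + (3)²(0.15) + (6)²(0.1) = 28.45
var(N) = E[N²] − (E[N])² = 28.45 − (-2.75)² = 20.8875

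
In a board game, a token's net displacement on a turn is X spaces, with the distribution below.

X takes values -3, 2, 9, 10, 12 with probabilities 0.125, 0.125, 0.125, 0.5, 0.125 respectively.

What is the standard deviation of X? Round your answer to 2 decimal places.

4.85

E[X] = (-3)(0.125) + (2)(0.125) + (9)(0.125) + (10)(0.5) + (12)(0.125) = 7.5
E[X²] = (-3)²(0.125) + (2)²(0.125) + (9)²(0.125) + (10)²(0.5) + (12)²(0.125) = 79.75
var(X) = E[X²] − (E[X])² = 79.75 − (7.5)² = 23.5
σ(X) = √23.5 ≈ 4.85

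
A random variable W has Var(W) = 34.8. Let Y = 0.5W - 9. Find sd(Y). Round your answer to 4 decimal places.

2.9496

Var(0.5W - 9) = (0.5)²·34.8 = 8.7
sd(Y) = √8.7 ≈ 2.9496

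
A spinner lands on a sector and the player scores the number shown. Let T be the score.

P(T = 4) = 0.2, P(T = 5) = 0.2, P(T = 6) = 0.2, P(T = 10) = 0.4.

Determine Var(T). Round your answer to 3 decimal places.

E[T] = (4)(0.2) + (5)(0.2) + (6)(0.2) + (10)(0.4) = 7
E[T²] = (4)²(0.2) + (5)²(0.2) + (6)²(0.2) + (10)²(0.4) = 55.4
Var(T) = E[T²] − (E[T])² = 55.4 − (7)² = 6.4

6.400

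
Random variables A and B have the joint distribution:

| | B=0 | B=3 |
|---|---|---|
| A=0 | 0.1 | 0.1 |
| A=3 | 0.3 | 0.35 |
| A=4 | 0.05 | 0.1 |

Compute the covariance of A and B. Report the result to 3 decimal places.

0.143

E[A] = 2.55,  E[B] = 1.65
E[AB] = 4.35
Cov(A,B) = E[AB] − E[A]E[B] = 4.35 − (2.55)(1.65) = 0.1425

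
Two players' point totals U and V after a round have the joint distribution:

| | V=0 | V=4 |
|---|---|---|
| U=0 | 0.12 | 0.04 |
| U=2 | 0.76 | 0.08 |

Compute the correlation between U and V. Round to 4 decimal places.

-0.1746

E[U] = 1.68,  E[V] = 0.48
E[UV] = 0.64
Cov(U,V) = E[UV] − E[U]E[V] = 0.64 − (1.68)(0.48) = -0.1664
Var(U) = 0.5376,  Var(V) = 1.6896
ρ = -0.1664 / √(0.5376·1.6896) ≈ -0.1746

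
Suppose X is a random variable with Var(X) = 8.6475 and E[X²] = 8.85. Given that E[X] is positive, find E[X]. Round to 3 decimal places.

(E[X])² = E[X²] − Var(X) = 8.85 − 8.6475 = 0.2025
E[X] = √0.2025 = 0.45

0.450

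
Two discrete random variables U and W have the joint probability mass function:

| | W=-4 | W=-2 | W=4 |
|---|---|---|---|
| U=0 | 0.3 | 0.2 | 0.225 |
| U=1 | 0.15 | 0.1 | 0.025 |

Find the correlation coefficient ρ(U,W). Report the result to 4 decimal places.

-0.2183

E[U] = 0.275,  E[W] = -1.4
E[UW] = -0.7
Cov(U,W) = E[UW] − E[U]E[W] = -0.7 − (0.275)(-1.4) = -0.315
var(U) = 0.199375,  var(W) = 10.44
ρ = -0.315 / √(0.199375·10.44) ≈ -0.2183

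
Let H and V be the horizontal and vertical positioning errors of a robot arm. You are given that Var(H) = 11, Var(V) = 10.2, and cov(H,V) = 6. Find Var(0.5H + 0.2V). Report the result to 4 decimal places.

4.3580

Var(0.5H + 0.2V) = (0.5)²·Var(H) + (0.2)²·Var(V) + 2·(0.5)·(0.2)·cov(H,V)
= 0.25·11 + 0.04·10.2 + 0.2·6 = 4.358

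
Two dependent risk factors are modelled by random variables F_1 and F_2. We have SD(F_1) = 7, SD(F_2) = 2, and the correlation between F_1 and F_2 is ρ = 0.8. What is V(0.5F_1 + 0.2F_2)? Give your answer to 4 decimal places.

14.6500

V(F_1) = (7)² = 49;  V(F_2) = (2)² = 4
Cov(F_1,F_2) = ρ·SD(F_1)·SD(F_2) = 0.8·7·2 = 11.2
V(0.5F_1 + 0.2F_2) = (0.5)²·V(F_1) + (0.2)²·V(F_2) + 2·(0.5)·(0.2)·Cov(F_1,F_2)
= 0.25·49 + 0.04·4 + 0.2·11.2 = 14.65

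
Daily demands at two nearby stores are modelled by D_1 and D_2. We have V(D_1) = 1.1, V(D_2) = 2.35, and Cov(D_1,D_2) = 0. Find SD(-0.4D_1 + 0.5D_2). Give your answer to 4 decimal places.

V(-0.4D_1 + 0.5D_2) = (-0.4)²·V(D_1) + (0.5)²·V(D_2) + 2·(-0.4)·(0.5)·Cov(D_1,D_2)
= 0.16·1.1 + 0.25·2.35 + -0.4·0 = 0.7635
SD(-0.4D_1 + 0.5D_2) = √0.7635 ≈ 0.8738

0.8738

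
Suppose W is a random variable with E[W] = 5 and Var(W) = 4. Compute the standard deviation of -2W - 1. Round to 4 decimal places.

4.0000

Var(-2W - 1) = (-2)²·4 = 16
SD(-2W - 1) = √16 ≈ 4.0000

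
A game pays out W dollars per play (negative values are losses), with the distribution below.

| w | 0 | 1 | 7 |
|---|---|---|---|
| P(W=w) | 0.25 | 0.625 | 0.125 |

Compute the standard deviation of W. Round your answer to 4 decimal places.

2.1213

E[W] = (0)(0.25) + (1)(0.625) + (7)(0.125) = 1.5
E[W²] = (0)²(0.25) + (1)²(0.625) + (7)²(0.125) = 6.75
Var(W) = E[W²] − (E[W])² = 6.75 − (1.5)² = 4.5
σ(W) = √4.5 ≈ 2.1213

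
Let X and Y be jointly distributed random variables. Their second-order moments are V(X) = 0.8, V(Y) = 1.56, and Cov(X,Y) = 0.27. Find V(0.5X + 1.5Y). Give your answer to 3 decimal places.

V(0.5X + 1.5Y) = (0.5)²·V(X) + (1.5)²·V(Y) + 2·(0.5)·(1.5)·Cov(X,Y)
= 0.25·0.8 + 2.25·1.56 + 1.5·0.27 = 4.115

4.115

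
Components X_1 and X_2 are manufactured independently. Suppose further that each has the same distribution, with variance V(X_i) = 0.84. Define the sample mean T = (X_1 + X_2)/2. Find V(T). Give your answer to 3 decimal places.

By independence, V(T) = (0.5)²V(X_1) + (0.5)²V(X_2)
= (0.5)²·0.84 + (0.5)²·0.84 = 0.42

0.420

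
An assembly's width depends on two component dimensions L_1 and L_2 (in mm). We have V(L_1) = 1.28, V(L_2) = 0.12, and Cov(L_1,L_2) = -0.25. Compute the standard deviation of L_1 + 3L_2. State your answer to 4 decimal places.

0.9274

V(L_1 + 3L_2) = (1)²·V(L_1) + (3)²·V(L_2) + 2·(1)·(3)·Cov(L_1,L_2)
= 1·1.28 + 9·0.12 + 6·-0.25 = 0.86
SD(L_1 + 3L_2) = √0.86 ≈ 0.9274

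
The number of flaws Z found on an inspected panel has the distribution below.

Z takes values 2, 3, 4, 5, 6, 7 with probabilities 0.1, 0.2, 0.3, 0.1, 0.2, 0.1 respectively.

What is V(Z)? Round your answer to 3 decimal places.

2.240

E[Z] = (2)(0.1) + (3)(0.2) + (4)(0.3) + (5)(0.1) + (6)(0.2) + (7)(0.1) = 4.4
E[Z²] = (2)²(0.1) + (3)²(0.2) + (4)²(0.3) + (5)²(0.1) + (6)²(0.2) + (7)²(0.1) = 21.6
V(Z) = E[Z²] − (E[Z])² = 21.6 − (4.4)² = 2.24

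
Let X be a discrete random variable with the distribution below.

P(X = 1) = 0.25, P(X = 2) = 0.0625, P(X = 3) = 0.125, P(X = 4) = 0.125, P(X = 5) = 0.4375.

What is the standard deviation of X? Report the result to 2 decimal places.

1.66

E[X] = (1)(0.25) + (2)(0.0625) + (3)(0.125) + (4)(0.125) + (5)(0.4375) = 3.4375
E[X²] = (1)²(0.25) + (2)²(0.0625) + (3)²(0.125) + (4)²(0.125) + (5)²(0.4375) = 14.5625
var(X) = E[X²] − (E[X])² = 14.5625 − (3.4375)² = 2.74609375
SD(X) = √2.74609375 ≈ 1.66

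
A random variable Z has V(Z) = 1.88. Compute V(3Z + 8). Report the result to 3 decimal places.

16.920

V(3Z + 8) = (3)²·V(Z) = 9·1.88 = 16.92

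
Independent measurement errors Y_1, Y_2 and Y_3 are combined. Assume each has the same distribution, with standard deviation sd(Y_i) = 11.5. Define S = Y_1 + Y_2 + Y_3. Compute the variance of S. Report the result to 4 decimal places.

var(Y_i) = (11.5)² = 132.25
By independence, var(S) = (1)²var(Y_1) + (1)²var(Y_2) + (1)²var(Y_3)
= (1)²·132.25 + (1)²·132.25 + (1)²·132.25 = 396.75

396.7500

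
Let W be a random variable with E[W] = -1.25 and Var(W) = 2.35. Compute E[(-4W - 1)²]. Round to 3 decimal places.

E[-4W - 1] = -4·-1.25 − 1 = 4
Var(-4W - 1) = (-4)²·2.35 = 37.6
E[(-4W - 1)²] = Var((-4W - 1)) + (E[(-4W - 1)])² = 37.6 + (4)² = 53.6

53.600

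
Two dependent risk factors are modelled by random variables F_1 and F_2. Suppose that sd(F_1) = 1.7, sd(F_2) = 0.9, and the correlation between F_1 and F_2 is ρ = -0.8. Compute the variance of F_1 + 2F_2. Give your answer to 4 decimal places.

Var(F_1) = (1.7)² = 2.89;  Var(F_2) = (0.9)² = 0.81
cov(F_1,F_2) = ρ·sd(F_1)·sd(F_2) = -0.8·1.7·0.9 = -1.224
Var(F_1 + 2F_2) = (1)²·Var(F_1) + (2)²·Var(F_2) + 2·(1)·(2)·cov(F_1,F_2)
= 1·2.89 + 4·0.81 + 4·-1.224 = 1.234

1.2340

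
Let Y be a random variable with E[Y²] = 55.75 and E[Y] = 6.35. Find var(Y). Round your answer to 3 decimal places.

15.428

var(Y) = 55.75 − (6.35)² = 15.4275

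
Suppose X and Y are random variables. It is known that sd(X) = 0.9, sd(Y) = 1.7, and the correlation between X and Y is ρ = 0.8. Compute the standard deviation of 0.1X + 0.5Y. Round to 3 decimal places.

V(X) = (0.9)² = 0.81;  V(Y) = (1.7)² = 2.89
Cov(X,Y) = ρ·sd(X)·sd(Y) = 0.8·0.9·1.7 = 1.224
V(0.1X + 0.5Y) = (0.1)²·V(X) + (0.5)²·V(Y) + 2·(0.1)·(0.5)·Cov(X,Y)
= 0.01·0.81 + 0.25·2.89 + 0.1·1.224 = 0.853
sd(0.1X + 0.5Y) = √0.853 ≈ 0.924

0.924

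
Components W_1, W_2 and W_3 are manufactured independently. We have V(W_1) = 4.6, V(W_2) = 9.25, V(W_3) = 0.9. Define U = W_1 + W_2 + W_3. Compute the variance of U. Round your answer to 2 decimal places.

By independence, V(U) = (1)²V(W_1) + (1)²V(W_2) + (1)²V(W_3)
= (1)²·4.6 + (1)²·9.25 + (1)²·0.9 = 14.75

14.75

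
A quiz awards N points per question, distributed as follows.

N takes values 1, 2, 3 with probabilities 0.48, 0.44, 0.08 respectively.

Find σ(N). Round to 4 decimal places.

0.6325

E[N] = (1)(0.48) + (2)(0.44) + (3)(0.08) = 1.6
E[N²] = (1)²(0.48) + (2)²(0.44) + (3)²(0.08) = 2.96
Var(N) = E[N²] − (E[N])² = 2.96 − (1.6)² = 0.4
σ(N) = √0.4 ≈ 0.6325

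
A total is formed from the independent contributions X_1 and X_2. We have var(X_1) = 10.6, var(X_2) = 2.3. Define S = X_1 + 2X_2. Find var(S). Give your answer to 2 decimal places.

19.80

By independence, var(S) = (1)²var(X_1) + (2)²var(X_2)
= (1)²·10.6 + (2)²·2.3 = 19.8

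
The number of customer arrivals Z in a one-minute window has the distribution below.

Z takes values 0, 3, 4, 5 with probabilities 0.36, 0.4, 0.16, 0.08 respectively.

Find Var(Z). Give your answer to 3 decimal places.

E[Z] = (0)(0.36) + (3)(0.4) + (4)(0.16) + (5)(0.08) = 2.24
E[Z²] = (0)²(0.36) + (3)²(0.4) + (4)²(0.16) + (5)²(0.08) = 8.16
Var(Z) = E[Z²] − (E[Z])² = 8.16 − (2.24)² = 3.1424

3.142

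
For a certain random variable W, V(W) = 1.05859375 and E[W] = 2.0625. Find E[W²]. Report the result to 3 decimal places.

E[W²] = V(W) + (E[W])² = 1.05859375 + (2.0625)² = 5.3125

5.313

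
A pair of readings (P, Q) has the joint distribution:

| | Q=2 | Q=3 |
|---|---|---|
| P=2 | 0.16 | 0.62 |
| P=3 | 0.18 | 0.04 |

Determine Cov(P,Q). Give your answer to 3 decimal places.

-0.105

E[P] = 2.22,  E[Q] = 2.66
E[PQ] = 5.8
Cov(P,Q) = E[PQ] − E[P]E[Q] = 5.8 − (2.22)(2.66) = -0.1052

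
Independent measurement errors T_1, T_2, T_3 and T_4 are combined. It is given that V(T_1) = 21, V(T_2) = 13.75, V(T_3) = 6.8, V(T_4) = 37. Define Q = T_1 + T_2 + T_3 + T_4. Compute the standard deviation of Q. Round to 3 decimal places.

By independence, V(Q) = (1)²V(T_1) + (1)²V(T_2) + (1)²V(T_3) + (1)²V(T_4)
= (1)²·21 + (1)²·13.75 + (1)²·6.8 + (1)²·37 = 78.55
SD(Q) = √78.55 ≈ 8.863

8.863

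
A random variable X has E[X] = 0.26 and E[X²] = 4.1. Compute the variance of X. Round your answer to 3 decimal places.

4.032

V(X) = 4.1 − (0.26)² = 4.0324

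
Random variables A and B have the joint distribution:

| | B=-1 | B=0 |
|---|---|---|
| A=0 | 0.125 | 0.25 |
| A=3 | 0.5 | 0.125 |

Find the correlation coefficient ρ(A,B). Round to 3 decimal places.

E[A] = 1.875,  E[B] = -0.625
E[AB] = -1.5
Cov(A,B) = E[AB] − E[A]E[B] = -1.5 − (1.875)(-0.625) = -0.328125
Var(A) = 2.109375,  Var(B) = 0.234375
ρ = -0.328125 / √(2.109375·0.234375) ≈ -0.467

-0.467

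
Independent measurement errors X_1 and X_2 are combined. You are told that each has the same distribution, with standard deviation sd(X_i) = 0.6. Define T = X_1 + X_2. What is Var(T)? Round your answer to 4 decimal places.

Var(X_i) = (0.6)² = 0.36
By independence, Var(T) = (1)²Var(X_1) + (1)²Var(X_2)
= (1)²·0.36 + (1)²·0.36 = 0.72

0.7200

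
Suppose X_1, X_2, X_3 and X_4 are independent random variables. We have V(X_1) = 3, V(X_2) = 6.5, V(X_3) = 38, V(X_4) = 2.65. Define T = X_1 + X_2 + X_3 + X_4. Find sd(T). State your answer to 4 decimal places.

By independence, V(T) = (1)²V(X_1) + (1)²V(X_2) + (1)²V(X_3) + (1)²V(X_4)
= (1)²·3 + (1)²·6.5 + (1)²·38 + (1)²·2.65 = 50.15
sd(T) = √50.15 ≈ 7.0817

7.0817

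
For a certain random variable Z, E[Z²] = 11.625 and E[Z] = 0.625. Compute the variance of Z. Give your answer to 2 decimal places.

11.23

var(Z) = 11.625 − (0.625)² = 11.234375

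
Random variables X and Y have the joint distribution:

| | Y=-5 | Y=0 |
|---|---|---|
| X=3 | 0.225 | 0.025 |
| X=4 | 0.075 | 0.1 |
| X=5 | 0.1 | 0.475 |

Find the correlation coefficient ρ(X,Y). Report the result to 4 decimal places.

E[X] = 4.325,  E[Y] = -2
E[XY] = -7.375
cov(X,Y) = E[XY] − E[X]E[Y] = -7.375 − (4.325)(-2) = 1.275
V(X) = 0.719375,  V(Y) = 6
ρ = 1.275 / √(0.719375·6) ≈ 0.6137

0.6137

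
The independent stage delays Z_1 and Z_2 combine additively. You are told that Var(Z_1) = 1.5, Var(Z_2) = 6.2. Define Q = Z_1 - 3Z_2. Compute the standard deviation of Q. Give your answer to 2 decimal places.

By independence, Var(Q) = (1)²Var(Z_1) + (-3)²Var(Z_2)
= (1)²·1.5 + (-3)²·6.2 = 57.3
SD(Q) = √57.3 ≈ 7.57

7.57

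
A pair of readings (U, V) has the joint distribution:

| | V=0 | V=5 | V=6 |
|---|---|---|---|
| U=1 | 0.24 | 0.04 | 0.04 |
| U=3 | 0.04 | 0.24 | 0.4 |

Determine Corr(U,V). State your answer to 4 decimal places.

E[U] = 2.36,  E[V] = 4.04
E[UV] = 11.24
Cov(U,V) = E[UV] − E[U]E[V] = 11.24 − (2.36)(4.04) = 1.7056
Var(U) = 0.8704,  Var(V) = 6.5184
ρ = 1.7056 / √(0.8704·6.5184) ≈ 0.7161

0.7161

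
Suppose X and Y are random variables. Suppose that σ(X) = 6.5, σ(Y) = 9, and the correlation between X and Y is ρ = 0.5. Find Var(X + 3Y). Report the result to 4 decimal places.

Var(X) = (6.5)² = 42.25;  Var(Y) = (9)² = 81
Cov(X,Y) = ρ·σ(X)·σ(Y) = 0.5·6.5·9 = 29.25
Var(X + 3Y) = (1)²·Var(X) + (3)²·Var(Y) + 2·(1)·(3)·Cov(X,Y)
= 1·42.25 + 9·81 + 6·29.25 = 946.75

946.7500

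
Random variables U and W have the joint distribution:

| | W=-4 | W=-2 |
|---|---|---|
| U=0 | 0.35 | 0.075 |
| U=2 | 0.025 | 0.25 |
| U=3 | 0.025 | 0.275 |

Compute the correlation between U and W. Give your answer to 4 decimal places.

0.7129

E[U] = 1.45,  E[W] = -2.8
E[UW] = -3.15
Cov(U,W) = E[UW] − E[U]E[W] = -3.15 − (1.45)(-2.8) = 0.91
var(U) = 1.6975,  var(W) = 0.96
ρ = 0.91 / √(1.6975·0.96) ≈ 0.7129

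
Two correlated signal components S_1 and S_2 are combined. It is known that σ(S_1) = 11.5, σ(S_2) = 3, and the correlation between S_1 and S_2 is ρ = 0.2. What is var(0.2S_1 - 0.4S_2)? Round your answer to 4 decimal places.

5.6260

var(S_1) = (11.5)² = 132.25;  var(S_2) = (3)² = 9
cov(S_1,S_2) = ρ·σ(S_1)·σ(S_2) = 0.2·11.5·3 = 6.9
var(0.2S_1 - 0.4S_2) = (0.2)²·var(S_1) + (-0.4)²·var(S_2) + 2·(0.2)·(-0.4)·cov(S_1,S_2)
= 0.04·132.25 + 0.16·9 + -0.16·6.9 = 5.626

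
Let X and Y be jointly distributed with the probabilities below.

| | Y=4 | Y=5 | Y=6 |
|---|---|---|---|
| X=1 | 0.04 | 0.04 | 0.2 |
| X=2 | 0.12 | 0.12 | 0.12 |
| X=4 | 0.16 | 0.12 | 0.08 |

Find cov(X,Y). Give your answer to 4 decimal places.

E[X] = 2.44,  E[Y] = 5.08
E[XY] = 12.04
cov(X,Y) = E[XY] − E[X]E[Y] = 12.04 − (2.44)(5.08) = -0.3552

-0.3552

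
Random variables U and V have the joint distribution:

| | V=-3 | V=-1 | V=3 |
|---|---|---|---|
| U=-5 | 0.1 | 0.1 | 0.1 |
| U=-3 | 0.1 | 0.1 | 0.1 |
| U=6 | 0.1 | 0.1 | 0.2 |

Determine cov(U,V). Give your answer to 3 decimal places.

2.000

E[U] = 0,  E[V] = 0
E[UV] = 2
cov(U,V) = E[UV] − E[U]E[V] = 2 − (0)(0) = 2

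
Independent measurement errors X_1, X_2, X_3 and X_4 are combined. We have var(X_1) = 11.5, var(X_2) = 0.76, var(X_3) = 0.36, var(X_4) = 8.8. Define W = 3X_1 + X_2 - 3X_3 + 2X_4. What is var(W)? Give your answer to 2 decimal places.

By independence, var(W) = (3)²var(X_1) + (1)²var(X_2) + (-3)²var(X_3) + (2)²var(X_4)
= (3)²·11.5 + (1)²·0.76 + (-3)²·0.36 + (2)²·8.8 = 142.7

142.70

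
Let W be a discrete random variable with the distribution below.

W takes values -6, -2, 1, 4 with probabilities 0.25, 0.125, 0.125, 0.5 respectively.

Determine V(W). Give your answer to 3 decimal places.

17.484

E[W] = (-6)(0.25) + (-2)(0.125) + (1)(0.125) + (4)(0.5) = 0.375
E[W²] = (-6)²(0.25) + (-2)²(0.125) + (1)²(0.125) + (4)²(0.5) = 17.625
V(W) = E[W²] − (E[W])² = 17.625 − (0.375)² = 17.484375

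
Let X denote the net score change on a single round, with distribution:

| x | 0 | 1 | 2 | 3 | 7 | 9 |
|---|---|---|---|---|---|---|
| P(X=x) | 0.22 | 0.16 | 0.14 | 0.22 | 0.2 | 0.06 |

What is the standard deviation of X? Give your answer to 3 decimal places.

E[X] = (0)(0.22) + (1)(0.16) + (2)(0.14) + (3)(0.22) + (7)(0.2) + (9)(0.06) = 3.04
E[X²] = (0)²(0.22) + (1)²(0.16) + (2)²(0.14) + (3)²(0.22) + (7)²(0.2) + (9)²(0.06) = 17.36
V(X) = E[X²] − (E[X])² = 17.36 − (3.04)² = 8.1184
σ(X) = √8.1184 ≈ 2.849

2.849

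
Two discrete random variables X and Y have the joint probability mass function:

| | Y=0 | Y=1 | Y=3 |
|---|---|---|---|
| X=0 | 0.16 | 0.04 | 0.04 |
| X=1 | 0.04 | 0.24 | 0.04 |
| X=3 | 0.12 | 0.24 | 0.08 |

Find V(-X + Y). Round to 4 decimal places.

2.2304

E[X] = 1.64,  E[Y] = 1,  E[XY] = 1.8
V(X) = 4.28 − (1.64)² = 1.5904;  V(Y) = 1.96 − (1)² = 0.96
Cov(X,Y) = 1.8 − (1.64)(1) = 0.16
V(-X + Y) = (-1)²·1.5904 + (1)²·0.96 + 2·(-1)·(1)·0.16 = 2.2304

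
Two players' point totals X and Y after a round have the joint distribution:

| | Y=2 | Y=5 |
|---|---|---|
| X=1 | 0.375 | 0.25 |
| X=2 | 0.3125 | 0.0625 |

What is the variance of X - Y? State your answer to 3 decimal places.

2.496

E[X] = 1.375,  E[Y] = 2.9375,  E[XY] = 3.875
V(X) = 2.125 − (1.375)² = 0.234375;  V(Y) = 10.5625 − (2.9375)² = 1.93359375
Cov(X,Y) = 3.875 − (1.375)(2.9375) = -0.1640625
V(X - Y) = (1)²·0.234375 + (-1)²·1.93359375 + 2·(1)·(-1)·-0.1640625 = 2.49609375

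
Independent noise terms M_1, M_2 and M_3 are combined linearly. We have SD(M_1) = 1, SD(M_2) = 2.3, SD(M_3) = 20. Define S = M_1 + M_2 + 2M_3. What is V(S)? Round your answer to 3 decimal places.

V(M_1) = 1, V(M_2) = 5.29, V(M_3) = 400
By independence, V(S) = (1)²V(M_1) + (1)²V(M_2) + (2)²V(M_3)
= (1)²·1 + (1)²·5.29 + (2)²·400 = 1606.29

1606.290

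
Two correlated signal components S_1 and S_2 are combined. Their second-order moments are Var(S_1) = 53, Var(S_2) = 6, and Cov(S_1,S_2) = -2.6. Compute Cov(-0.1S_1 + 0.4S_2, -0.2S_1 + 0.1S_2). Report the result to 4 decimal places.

1.5340

Cov(-0.1S_1 + 0.4S_2, -0.2S_1 + 0.1S_2) = (-0.1)(-0.2)Var(S_1) + (0.4)(0.1)Var(S_2) + [(-0.1)(0.1) + (0.4)(-0.2)]Cov(S_1,S_2)
= 0.02·53 + 0.04·6 + -0.09·-2.6 = 1.534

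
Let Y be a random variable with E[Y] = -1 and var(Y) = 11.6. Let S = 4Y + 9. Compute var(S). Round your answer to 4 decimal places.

var(4Y + 9) = (4)²·var(Y) = 16·11.6 = 185.6

185.6000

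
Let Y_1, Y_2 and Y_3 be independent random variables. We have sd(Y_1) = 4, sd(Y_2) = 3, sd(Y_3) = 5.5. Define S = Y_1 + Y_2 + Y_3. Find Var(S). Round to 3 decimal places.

Var(Y_1) = 16, Var(Y_2) = 9, Var(Y_3) = 30.25
By independence, Var(S) = (1)²Var(Y_1) + (1)²Var(Y_2) + (1)²Var(Y_3)
= (1)²·16 + (1)²·9 + (1)²·30.25 = 55.25

55.250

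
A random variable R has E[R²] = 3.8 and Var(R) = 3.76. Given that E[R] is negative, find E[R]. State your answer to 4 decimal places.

-0.2000

(E[R])² = E[R²] − Var(R) = 3.8 − 3.76 = 0.04
E[R] = −√0.04 = -0.2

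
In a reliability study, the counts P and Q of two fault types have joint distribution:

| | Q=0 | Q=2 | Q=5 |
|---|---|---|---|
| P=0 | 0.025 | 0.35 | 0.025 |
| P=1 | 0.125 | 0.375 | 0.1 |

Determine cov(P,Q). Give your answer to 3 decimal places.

E[P] = 0.6,  E[Q] = 2.075
E[PQ] = 1.25
cov(P,Q) = E[PQ] − E[P]E[Q] = 1.25 − (0.6)(2.075) = 0.005

0.005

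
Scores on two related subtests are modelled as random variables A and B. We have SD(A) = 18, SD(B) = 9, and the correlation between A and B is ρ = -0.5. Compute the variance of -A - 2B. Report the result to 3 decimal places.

324.000

Var(A) = (18)² = 324;  Var(B) = (9)² = 81
cov(A,B) = ρ·SD(A)·SD(B) = -0.5·18·9 = -81
Var(-A - 2B) = (-1)²·Var(A) + (-2)²·Var(B) + 2·(-1)·(-2)·cov(A,B)
= 1·324 + 4·81 + 4·-81 = 324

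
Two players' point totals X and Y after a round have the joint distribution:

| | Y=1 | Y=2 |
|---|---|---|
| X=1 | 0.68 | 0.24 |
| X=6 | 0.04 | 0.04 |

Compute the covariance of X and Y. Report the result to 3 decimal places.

E[X] = 1.4,  E[Y] = 1.28
E[XY] = 1.88
Cov(X,Y) = E[XY] − E[X]E[Y] = 1.88 − (1.4)(1.28) = 0.088

0.088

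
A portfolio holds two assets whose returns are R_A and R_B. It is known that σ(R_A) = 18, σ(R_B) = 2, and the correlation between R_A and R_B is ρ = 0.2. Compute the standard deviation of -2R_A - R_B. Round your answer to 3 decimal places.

36.453

Var(R_A) = (18)² = 324;  Var(R_B) = (2)² = 4
cov(R_A,R_B) = ρ·σ(R_A)·σ(R_B) = 0.2·18·2 = 7.2
Var(-2R_A - R_B) = (-2)²·Var(R_A) + (-1)²·Var(R_B) + 2·(-2)·(-1)·cov(R_A,R_B)
= 4·324 + 1·4 + 4·7.2 = 1328.8
σ(-2R_A - R_B) = √1328.8 ≈ 36.453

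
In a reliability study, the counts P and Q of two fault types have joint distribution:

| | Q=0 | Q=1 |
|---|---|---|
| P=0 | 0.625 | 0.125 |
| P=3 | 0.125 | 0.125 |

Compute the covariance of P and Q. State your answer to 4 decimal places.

0.1875

E[P] = 0.75,  E[Q] = 0.25
E[PQ] = 0.375
cov(P,Q) = E[PQ] − E[P]E[Q] = 0.375 − (0.75)(0.25) = 0.1875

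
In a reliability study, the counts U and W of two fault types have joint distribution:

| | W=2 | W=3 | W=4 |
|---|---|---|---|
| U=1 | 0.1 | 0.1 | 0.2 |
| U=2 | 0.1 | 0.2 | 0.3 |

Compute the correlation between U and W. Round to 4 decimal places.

E[U] = 1.6,  E[W] = 3.3
E[UW] = 5.3
Cov(U,W) = E[UW] − E[U]E[W] = 5.3 − (1.6)(3.3) = 0.02
V(U) = 0.24,  V(W) = 0.61
ρ = 0.02 / √(0.24·0.61) ≈ 0.0523

0.0523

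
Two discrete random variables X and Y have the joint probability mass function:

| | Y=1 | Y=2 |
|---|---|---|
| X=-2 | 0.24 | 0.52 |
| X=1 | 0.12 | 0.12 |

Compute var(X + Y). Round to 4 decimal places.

1.6704

E[X] = -1.28,  E[Y] = 1.64,  E[XY] = -2.2
var(X) = 3.28 − (-1.28)² = 1.6416;  var(Y) = 2.92 − (1.64)² = 0.2304
cov(X,Y) = -2.2 − (-1.28)(1.64) = -0.1008
var(X + Y) = (1)²·1.6416 + (1)²·0.2304 + 2·(1)·(1)·-0.1008 = 1.6704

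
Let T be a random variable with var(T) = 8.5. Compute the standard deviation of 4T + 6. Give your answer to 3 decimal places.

11.662

var(4T + 6) = (4)²·8.5 = 136
sd(4T + 6) = √136 ≈ 11.662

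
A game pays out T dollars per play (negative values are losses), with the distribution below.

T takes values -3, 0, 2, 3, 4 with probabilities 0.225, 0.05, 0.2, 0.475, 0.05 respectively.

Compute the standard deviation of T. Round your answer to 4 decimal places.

2.4653

E[T] = (-3)(0.225) + (0)(0.05) + (2)(0.2) + (3)(0.475) + (4)(0.05) = 1.35
E[T²] = (-3)²(0.225) + (0)²(0.05) + (2)²(0.2) + (3)²(0.475) + (4)²(0.05) = 7.9
Var(T) = E[T²] − (E[T])² = 7.9 − (1.35)² = 6.0775
σ(T) = √6.0775 ≈ 2.4653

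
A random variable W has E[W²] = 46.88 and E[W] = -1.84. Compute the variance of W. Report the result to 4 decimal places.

43.4944

Var(W) = 46.88 − (-1.84)² = 43.4944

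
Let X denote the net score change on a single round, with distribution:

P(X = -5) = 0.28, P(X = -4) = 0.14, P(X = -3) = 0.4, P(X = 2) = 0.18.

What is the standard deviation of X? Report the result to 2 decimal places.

E[X] = (-5)(0.28) + (-4)(0.14) + (-3)(0.4) + (2)(0.18) = -2.8
E[X²] = (-5)²(0.28) + (-4)²(0.14) + (-3)²(0.4) + (2)²(0.18) = 13.56
Var(X) = E[X²] − (E[X])² = 13.56 − (-2.8)² = 5.72
SD(X) = √5.72 ≈ 2.39

2.39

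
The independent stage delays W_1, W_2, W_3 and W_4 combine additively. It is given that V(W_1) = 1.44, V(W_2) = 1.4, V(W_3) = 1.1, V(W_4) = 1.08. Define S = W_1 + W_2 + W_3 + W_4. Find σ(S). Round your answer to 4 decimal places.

2.2405

By independence, V(S) = (1)²V(W_1) + (1)²V(W_2) + (1)²V(W_3) + (1)²V(W_4)
= (1)²·1.44 + (1)²·1.4 + (1)²·1.1 + (1)²·1.08 = 5.02
σ(S) = √5.02 ≈ 2.2405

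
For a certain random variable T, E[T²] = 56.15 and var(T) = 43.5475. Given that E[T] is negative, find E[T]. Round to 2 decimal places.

-3.55

(E[T])² = E[T²] − var(T) = 56.15 − 43.5475 = 12.6025
E[T] = −√12.6025 = -3.55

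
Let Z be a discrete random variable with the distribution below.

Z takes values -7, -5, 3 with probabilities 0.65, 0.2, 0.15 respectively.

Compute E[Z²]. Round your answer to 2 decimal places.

E[Z²] = (-7)²(0.65) + (-5)²(0.2) + (3)²(0.15) = 38.2

38.20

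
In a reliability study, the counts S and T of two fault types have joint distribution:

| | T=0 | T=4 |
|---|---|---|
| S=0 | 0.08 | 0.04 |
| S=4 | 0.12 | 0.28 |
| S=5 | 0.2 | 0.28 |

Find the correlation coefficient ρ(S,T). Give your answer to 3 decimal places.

0.158

E[S] = 4,  E[T] = 2.4
E[ST] = 10.08
Cov(S,T) = E[ST] − E[S]E[T] = 10.08 − (4)(2.4) = 0.48
Var(S) = 2.4,  Var(T) = 3.84
ρ = 0.48 / √(2.4·3.84) ≈ 0.158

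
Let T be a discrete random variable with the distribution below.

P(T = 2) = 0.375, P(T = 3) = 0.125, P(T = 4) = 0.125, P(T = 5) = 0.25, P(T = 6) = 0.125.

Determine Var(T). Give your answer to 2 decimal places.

2.23

E[T] = (2)(0.375) + (3)(0.125) + (4)(0.125) + (5)(0.25) + (6)(0.125) = 3.625
E[T²] = (2)²(0.375) + (3)²(0.125) + (4)²(0.125) + (5)²(0.25) + (6)²(0.125) = 15.375
Var(T) = E[T²] − (E[T])² = 15.375 − (3.625)² = 2.234375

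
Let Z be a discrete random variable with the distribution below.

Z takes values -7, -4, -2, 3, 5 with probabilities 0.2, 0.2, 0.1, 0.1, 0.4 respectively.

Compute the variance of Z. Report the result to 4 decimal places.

E[Z] = (-7)(0.2) + (-4)(0.2) + (-2)(0.1) + (3)(0.1) + (5)(0.4) = -0.1
E[Z²] = (-7)²(0.2) + (-4)²(0.2) + (-2)²(0.1) + (3)²(0.1) + (5)²(0.4) = 24.3
V(Z) = E[Z²] − (E[Z])² = 24.3 − (-0.1)² = 24.29

24.2900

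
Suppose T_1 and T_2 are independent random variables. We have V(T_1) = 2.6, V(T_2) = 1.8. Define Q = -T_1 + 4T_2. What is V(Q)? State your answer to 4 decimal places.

By independence, V(Q) = (-1)²V(T_1) + (4)²V(T_2)
= (-1)²·2.6 + (4)²·1.8 = 31.4

31.4000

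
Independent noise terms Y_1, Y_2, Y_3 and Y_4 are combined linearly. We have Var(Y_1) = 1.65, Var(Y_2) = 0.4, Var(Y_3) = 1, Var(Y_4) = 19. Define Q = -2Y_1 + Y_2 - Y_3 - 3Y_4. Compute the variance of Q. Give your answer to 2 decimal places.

By independence, Var(Q) = (-2)²Var(Y_1) + (1)²Var(Y_2) + (-1)²Var(Y_3) + (-3)²Var(Y_4)
= (-2)²·1.65 + (1)²·0.4 + (-1)²·1 + (-3)²·19 = 179

179.00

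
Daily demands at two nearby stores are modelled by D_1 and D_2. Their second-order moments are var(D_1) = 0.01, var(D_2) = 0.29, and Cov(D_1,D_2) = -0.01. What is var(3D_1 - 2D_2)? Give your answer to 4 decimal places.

var(3D_1 - 2D_2) = (3)²·var(D_1) + (-2)²·var(D_2) + 2·(3)·(-2)·Cov(D_1,D_2)
= 9·0.01 + 4·0.29 + -12·-0.01 = 1.37

1.3700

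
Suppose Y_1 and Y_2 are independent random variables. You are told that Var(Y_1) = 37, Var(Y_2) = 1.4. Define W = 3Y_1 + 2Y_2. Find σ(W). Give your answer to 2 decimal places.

18.40

By independence, Var(W) = (3)²Var(Y_1) + (2)²Var(Y_2)
= (3)²·37 + (2)²·1.4 = 338.6
σ(W) = √338.6 ≈ 18.40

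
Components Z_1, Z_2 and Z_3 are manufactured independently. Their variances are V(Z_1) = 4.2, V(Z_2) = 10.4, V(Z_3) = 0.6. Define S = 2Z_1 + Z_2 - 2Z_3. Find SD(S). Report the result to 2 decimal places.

By independence, V(S) = (2)²V(Z_1) + (1)²V(Z_2) + (-2)²V(Z_3)
= (2)²·4.2 + (1)²·10.4 + (-2)²·0.6 = 29.6
SD(S) = √29.6 ≈ 5.44

5.44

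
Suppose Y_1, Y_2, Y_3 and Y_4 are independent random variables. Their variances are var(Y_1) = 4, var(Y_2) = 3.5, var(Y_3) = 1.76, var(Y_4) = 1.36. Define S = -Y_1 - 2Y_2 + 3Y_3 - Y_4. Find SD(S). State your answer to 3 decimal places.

By independence, var(S) = (-1)²var(Y_1) + (-2)²var(Y_2) + (3)²var(Y_3) + (-1)²var(Y_4)
= (-1)²·4 + (-2)²·3.5 + (3)²·1.76 + (-1)²·1.36 = 35.2
SD(S) = √35.2 ≈ 5.933

5.933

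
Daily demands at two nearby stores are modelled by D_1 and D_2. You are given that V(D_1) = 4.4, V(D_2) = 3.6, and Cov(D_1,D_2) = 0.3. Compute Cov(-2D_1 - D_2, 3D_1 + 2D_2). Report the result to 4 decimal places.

Cov(-2D_1 - D_2, 3D_1 + 2D_2) = (-2)(3)V(D_1) + (-1)(2)V(D_2) + [(-2)(2) + (-1)(3)]Cov(D_1,D_2)
= -6·4.4 + -2·3.6 + -7·0.3 = -35.7

-35.7000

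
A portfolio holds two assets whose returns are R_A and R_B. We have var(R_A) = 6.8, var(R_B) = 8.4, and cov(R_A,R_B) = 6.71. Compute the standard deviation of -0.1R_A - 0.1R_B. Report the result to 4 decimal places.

var(-0.1R_A - 0.1R_B) = (-0.1)²·var(R_A) + (-0.1)²·var(R_B) + 2·(-0.1)·(-0.1)·cov(R_A,R_B)
= 0.01·6.8 + 0.01·8.4 + 0.02·6.71 = 0.2862
SD(-0.1R_A - 0.1R_B) = √0.2862 ≈ 0.5350

0.5350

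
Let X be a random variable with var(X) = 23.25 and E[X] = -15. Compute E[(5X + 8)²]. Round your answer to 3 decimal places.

E[5X + 8] = 5·-15 + 8 = -67
var(5X + 8) = (5)²·23.25 = 581.25
E[(5X + 8)²] = var((5X + 8)) + (E[(5X + 8)])² = 581.25 + (-67)² = 5070.25

5070.250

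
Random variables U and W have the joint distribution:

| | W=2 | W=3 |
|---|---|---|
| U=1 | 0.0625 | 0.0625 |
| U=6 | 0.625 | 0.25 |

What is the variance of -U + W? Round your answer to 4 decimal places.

3.1836

E[U] = 5.375,  E[W] = 2.3125,  E[UW] = 12.3125
Var(U) = 31.625 − (5.375)² = 2.734375;  Var(W) = 5.5625 − (2.3125)² = 0.21484375
cov(U,W) = 12.3125 − (5.375)(2.3125) = -0.1171875
Var(-U + W) = (-1)²·2.734375 + (1)²·0.21484375 + 2·(-1)·(1)·-0.1171875 = 3.18359375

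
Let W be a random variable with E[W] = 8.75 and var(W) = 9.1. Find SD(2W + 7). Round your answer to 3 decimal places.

var(2W + 7) = (2)²·9.1 = 36.4
SD(2W + 7) = √36.4 ≈ 6.033

6.033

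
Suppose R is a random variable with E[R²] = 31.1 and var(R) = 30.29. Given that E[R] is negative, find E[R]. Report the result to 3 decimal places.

(E[R])² = E[R²] − var(R) = 31.1 − 30.29 = 0.81
E[R] = −√0.81 = -0.9

-0.900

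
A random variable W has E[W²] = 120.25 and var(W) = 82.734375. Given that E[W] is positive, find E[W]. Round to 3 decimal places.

6.125

(E[W])² = E[W²] − var(W) = 120.25 − 82.734375 = 37.515625
E[W] = √37.515625 = 6.125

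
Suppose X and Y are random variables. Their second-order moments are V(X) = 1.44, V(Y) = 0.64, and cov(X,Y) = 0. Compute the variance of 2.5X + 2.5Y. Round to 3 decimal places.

13.000

V(2.5X + 2.5Y) = (2.5)²·V(X) + (2.5)²·V(Y) + 2·(2.5)·(2.5)·cov(X,Y)
= 6.25·1.44 + 6.25·0.64 + 12.5·0 = 13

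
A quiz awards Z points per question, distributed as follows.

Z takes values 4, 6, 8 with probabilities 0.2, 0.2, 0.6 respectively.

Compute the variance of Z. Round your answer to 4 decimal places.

2.5600

E[Z] = (4)(0.2) + (6)(0.2) + (8)(0.6) = 6.8
E[Z²] = (4)²(0.2) + (6)²(0.2) + (8)²(0.6) = 48.8
var(Z) = E[Z²] − (E[Z])² = 48.8 − (6.8)² = 2.56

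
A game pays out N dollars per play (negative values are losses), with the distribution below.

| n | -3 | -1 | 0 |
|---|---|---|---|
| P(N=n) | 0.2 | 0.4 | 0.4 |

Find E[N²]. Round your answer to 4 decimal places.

2.2000

E[N²] = (-3)²(0.2) + (-1)²(0.4) + (0)²(0.4) = 2.2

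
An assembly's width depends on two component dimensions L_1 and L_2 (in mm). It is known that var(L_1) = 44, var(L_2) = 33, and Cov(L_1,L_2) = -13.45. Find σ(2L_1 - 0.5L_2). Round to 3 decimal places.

14.531

var(2L_1 - 0.5L_2) = (2)²·var(L_1) + (-0.5)²·var(L_2) + 2·(2)·(-0.5)·Cov(L_1,L_2)
= 4·44 + 0.25·33 + -2·-13.45 = 211.15
σ(2L_1 - 0.5L_2) = √211.15 ≈ 14.531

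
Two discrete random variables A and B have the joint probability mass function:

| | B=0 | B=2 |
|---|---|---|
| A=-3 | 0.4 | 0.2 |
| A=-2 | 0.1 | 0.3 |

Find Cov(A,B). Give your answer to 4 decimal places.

0.2000

E[A] = -2.6,  E[B] = 1
E[AB] = -2.4
Cov(A,B) = E[AB] − E[A]E[B] = -2.4 − (-2.6)(1) = 0.2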